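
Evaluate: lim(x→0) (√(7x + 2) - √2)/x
This is a standard limit.

Factor or rationalize the expression:
  lim(x→0) (√(7x + 2) - √2)/x = 7·sqrt(2)/4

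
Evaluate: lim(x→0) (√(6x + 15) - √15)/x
This is a standard limit.

Factor or rationalize the expression:
  lim(x→0) (√(6x + 15) - √15)/x = sqrt(15)/5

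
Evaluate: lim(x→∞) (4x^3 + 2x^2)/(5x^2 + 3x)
This is an ∞/∞ indeterminate form.

Apply L'Hôpital's rule: differentiate numerator and denominator separately.
  f(x) = 4·x^3 + 2·x^2   ⇒   f'(x) = 12·x^2 + 4·x
  g(x) = 5·x^2 + 3·x   ⇒   g'(x) = 10·x + 3
  lim(x→∞) f'(x)/g'(x) = lim(x→∞) (12·x^2 + 4·x)/(10·x + 3)
  = ∞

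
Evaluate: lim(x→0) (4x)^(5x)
This is an exponential indeterminate form.

For exponential indeterminate forms, take the natural log:
  Let L = lim(x→0) (4x)^(5x)
  Then ln(L) = lim(x→0) [exponent × ln(base)]
  Evaluate using L'Hôpital or standard limits, then exponentiate.
  L = 1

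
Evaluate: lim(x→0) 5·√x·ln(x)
This is a 0·∞ indeterminate form.

Rewrite 0·∞ as a quotient (0/0 or ∞/∞ form), then apply L'Hôpital's rule:
  lim(x→0) 5·√x·ln(x) = 0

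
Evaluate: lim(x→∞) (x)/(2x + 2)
This is an ∞/∞ indeterminate form.

Apply L'Hôpital's rule: differentiate numerator and denominator separately.
  f(x) = x   ⇒   f'(x) = 1
  g(x) = 2·x + 2   ⇒   g'(x) = 2
  lim(x→∞) f'(x)/g'(x) = lim(x→∞) (1)/(2)
  = 1/2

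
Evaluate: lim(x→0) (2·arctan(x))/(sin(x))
This is a 0/0 indeterminate form.

Apply L'Hôpital's rule: differentiate numerator and denominator separately.
  f(x) = 2·atan(x)   ⇒   f'(x) = 2/(x^2 + 1)
  g(x) = sin(x)   ⇒   g'(x) = cos(x)
  lim(x→0) f'(x)/g'(x) = lim(x→0) (2/(x^2 + 1))/(cos(x))
  = 2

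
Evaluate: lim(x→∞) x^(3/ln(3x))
This is an exponential indeterminate form.

For exponential indeterminate forms, take the natural log:
  Let L = lim(x→∞) x^(3/ln(3x))
  Then ln(L) = lim(x→∞) [exponent × ln(base)]
  Evaluate using L'Hôpital or standard limits, then exponentiate.
  L = e^(3)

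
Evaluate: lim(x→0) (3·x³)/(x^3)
This is a 0/0 indeterminate form.

Apply L'Hôpital's rule: differentiate numerator and denominator separately.
  f(x) = 3·x^3   ⇒   f'(x) = 9·x^2
  g(x) = x^3   ⇒   g'(x) = 3·x^2
  lim(x→0) f'(x)/g'(x) = lim(x→0) (9·x^2)/(3·x^2)
  = 3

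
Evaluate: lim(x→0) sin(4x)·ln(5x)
This is a 0·∞ indeterminate form.

Rewrite 0·∞ as a quotient (0/0 or ∞/∞ form), then apply L'Hôpital's rule:
  lim(x→0) sin(4x)·ln(5x) = 0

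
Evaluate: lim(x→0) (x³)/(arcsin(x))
This is a 0/0 indeterminate form.

Apply L'Hôpital's rule: differentiate numerator and denominator separately.
  f(x) = x^3   ⇒   f'(x) = 3·x^2
  g(x) = asin(x)   ⇒   g'(x) = 1/sqrt(1 - x^2)
  lim(x→0) f'(x)/g'(x) = lim(x→0) (3·x^2)/(1/sqrt(1 - x^2))
  = 0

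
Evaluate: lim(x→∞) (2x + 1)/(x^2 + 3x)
This is an ∞/∞ indeterminate form.

Apply L'Hôpital's rule: differentiate numerator and denominator separately.
  f(x) = 2·x + 1   ⇒   f'(x) = 2
  g(x) = x^2 + 3·x   ⇒   g'(x) = 2·x + 3
  lim(x→∞) f'(x)/g'(x) = lim(x→∞) (2)/(2·x + 3)
  = 0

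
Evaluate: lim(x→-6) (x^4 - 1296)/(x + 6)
This is a standard limit.

Factor or rationalize the expression:
  lim(x→-6) (x^4 - 1296)/(x + 6) = -864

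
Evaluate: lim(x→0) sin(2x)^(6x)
This is an exponential indeterminate form.

For exponential indeterminate forms, take the natural log:
  Let L = lim(x→0) sin(2x)^(6x)
  Then ln(L) = lim(x→0) [exponent × ln(base)]
  Evaluate using L'Hôpital or standard limits, then exponentiate.
  L = 1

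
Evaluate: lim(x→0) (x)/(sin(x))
This is a 0/0 indeterminate form.

Apply L'Hôpital's rule: differentiate numerator and denominator separately.
  f(x) = x   ⇒   f'(x) = 1
  g(x) = sin(x)   ⇒   g'(x) = cos(x)
  lim(x→0) f'(x)/g'(x) = lim(x→0) (1)/(cos(x))
  = 1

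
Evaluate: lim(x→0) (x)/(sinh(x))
This is a 0/0 indeterminate form.

Apply L'Hôpital's rule: differentiate numerator and denominator separately.
  f(x) = x   ⇒   f'(x) = 1
  g(x) = sinh(x)   ⇒   g'(x) = cosh(x)
  lim(x→0) f'(x)/g'(x) = lim(x→0) (1)/(cosh(x))
  = 1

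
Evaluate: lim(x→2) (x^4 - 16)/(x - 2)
This is a standard limit.

Factor or rationalize the expression:
  lim(x→2) (x^4 - 16)/(x - 2) = 32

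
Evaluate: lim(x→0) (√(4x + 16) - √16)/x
This is a standard limit.

Factor or rationalize the expression:
  lim(x→0) (√(4x + 16) - √16)/x = 1/2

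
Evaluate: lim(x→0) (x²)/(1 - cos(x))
This is a 0/0 indeterminate form.

Apply L'Hôpital's rule: differentiate numerator and denominator separately.
  f(x) = x^2   ⇒   f'(x) = 2·x
  g(x) = 1 - cos(x)   ⇒   g'(x) = sin(x)
  lim(x→0) f'(x)/g'(x) = lim(x→0) (2·x)/(sin(x))
  = 2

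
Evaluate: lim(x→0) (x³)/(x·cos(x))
This is a 0/0 indeterminate form.

Apply L'Hôpital's rule: differentiate numerator and denominator separately.
  f(x) = x^3   ⇒   f'(x) = 3·x^2
  g(x) = x·cos(x)   ⇒   g'(x) = -x·sin(x) + cos(x)
  lim(x→0) f'(x)/g'(x) = lim(x→0) (3·x^2)/(-x·sin(x) + cos(x))
  = 0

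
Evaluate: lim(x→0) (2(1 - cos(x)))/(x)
This is a 0/0 indeterminate form.

Apply L'Hôpital's rule: differentiate numerator and denominator separately.
  f(x) = 2 - 2·cos(x)   ⇒   f'(x) = 2·sin(x)
  g(x) = x   ⇒   g'(x) = 1
  lim(x→0) f'(x)/g'(x) = lim(x→0) (2·sin(x))/(1)
  = 0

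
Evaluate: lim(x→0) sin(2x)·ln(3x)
This is a 0·∞ indeterminate form.

Rewrite 0·∞ as a quotient (0/0 or ∞/∞ form), then apply L'Hôpital's rule:
  lim(x→0) sin(2x)·ln(3x) = 0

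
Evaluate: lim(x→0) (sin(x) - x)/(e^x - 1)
This is a 0/0 indeterminate form.

Apply L'Hôpital's rule: differentiate numerator and denominator separately.
  f(x) = -x + sin(x)   ⇒   f'(x) = cos(x) - 1
  g(x) = e^(x) - 1   ⇒   g'(x) = e^(x)
  lim(x→0) f'(x)/g'(x) = lim(x→0) (cos(x) - 1)/(e^(x))
  = 0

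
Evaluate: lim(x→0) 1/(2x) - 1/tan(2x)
This is an ∞-∞ indeterminate form.

Combine fractions or rationalize to convert ∞-∞ to 0/0 form:
  lim(x→0) 1/(2x) - 1/tan(2x) = 0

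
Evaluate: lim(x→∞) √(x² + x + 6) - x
This is an ∞-∞ indeterminate form.

Combine fractions or rationalize to convert ∞-∞ to 0/0 form:
  lim(x→∞) √(x² + x + 6) - x = 1/2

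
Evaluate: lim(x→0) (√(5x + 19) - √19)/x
This is a standard limit.

Factor or rationalize the expression:
  lim(x→0) (√(5x + 19) - √19)/x = 5·sqrt(19)/38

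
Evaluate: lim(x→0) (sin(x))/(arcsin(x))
This is a 0/0 indeterminate form.

Apply L'Hôpital's rule: differentiate numerator and denominator separately.
  f(x) = sin(x)   ⇒   f'(x) = cos(x)
  g(x) = asin(x)   ⇒   g'(x) = 1/sqrt(1 - x^2)
  lim(x→0) f'(x)/g'(x) = lim(x→0) (cos(x))/(1/sqrt(1 - x^2))
  = 1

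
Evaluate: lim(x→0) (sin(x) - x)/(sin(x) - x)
This is a 0/0 indeterminate form.

Apply L'Hôpital's rule: differentiate numerator and denominator separately.
  f(x) = -x + sin(x)   ⇒   f'(x) = cos(x) - 1
  g(x) = -x + sin(x)   ⇒   g'(x) = cos(x) - 1
  lim(x→0) f'(x)/g'(x) = lim(x→0) (cos(x) - 1)/(cos(x) - 1)
  = 1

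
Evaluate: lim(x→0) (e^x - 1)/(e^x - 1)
This is a 0/0 indeterminate form.

Apply L'Hôpital's rule: differentiate numerator and denominator separately.
  f(x) = e^(x) - 1   ⇒   f'(x) = e^(x)
  g(x) = e^(x) - 1   ⇒   g'(x) = e^(x)
  lim(x→0) f'(x)/g'(x) = lim(x→0) (e^(x))/(e^(x))
  = 1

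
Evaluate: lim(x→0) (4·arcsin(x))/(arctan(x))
This is a 0/0 indeterminate form.

Apply L'Hôpital's rule: differentiate numerator and denominator separately.
  f(x) = 4·asin(x)   ⇒   f'(x) = 4/sqrt(1 - x^2)
  g(x) = atan(x)   ⇒   g'(x) = 1/(x^2 + 1)
  lim(x→0) f'(x)/g'(x) = lim(x→0) (4/sqrt(1 - x^2))/(1/(x^2 + 1))
  = 4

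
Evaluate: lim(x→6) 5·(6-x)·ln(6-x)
This is a 0·∞ indeterminate form.

Rewrite 0·∞ as a quotient (0/0 or ∞/∞ form), then apply L'Hôpital's rule:
  lim(x→6) 5·(6-x)·ln(6-x) = 0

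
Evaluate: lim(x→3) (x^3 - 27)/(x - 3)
This is a standard limit.

Factor or rationalize the expression:
  lim(x→3) (x^3 - 27)/(x - 3) = 27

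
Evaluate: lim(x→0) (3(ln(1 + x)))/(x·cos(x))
This is a 0/0 indeterminate form.

Apply L'Hôpital's rule: differentiate numerator and denominator separately.
  f(x) = 3·ln(x + 1)   ⇒   f'(x) = 3/(x + 1)
  g(x) = x·cos(x)   ⇒   g'(x) = -x·sin(x) + cos(x)
  lim(x→0) f'(x)/g'(x) = lim(x→0) (3/(x + 1))/(-x·sin(x) + cos(x))
  = 3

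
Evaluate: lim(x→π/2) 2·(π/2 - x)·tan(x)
This is a 0·∞ indeterminate form.

Rewrite 0·∞ as a quotient (0/0 or ∞/∞ form), then apply L'Hôpital's rule:
  lim(x→π/2) 2·(π/2 - x)·tan(x) = 2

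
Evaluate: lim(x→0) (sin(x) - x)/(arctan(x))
This is a 0/0 indeterminate form.

Apply L'Hôpital's rule: differentiate numerator and denominator separately.
  f(x) = -x + sin(x)   ⇒   f'(x) = cos(x) - 1
  g(x) = atan(x)   ⇒   g'(x) = 1/(x^2 + 1)
  lim(x→0) f'(x)/g'(x) = lim(x→0) (cos(x) - 1)/(1/(x^2 + 1))
  = 0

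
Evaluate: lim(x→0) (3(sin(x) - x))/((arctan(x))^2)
This is a 0/0 indeterminate form.

Apply L'Hôpital's rule: differentiate numerator and denominator separately.
  f(x) = -3·x + 3·sin(x)   ⇒   f'(x) = 3·cos(x) - 3
  g(x) = atan(x)^2   ⇒   g'(x) = 2·atan(x)/(x^2 + 1)
  lim(x→0) f'(x)/g'(x) = lim(x→0) (3·cos(x) - 3)/(2·atan(x)/(x^2 + 1))
  = 0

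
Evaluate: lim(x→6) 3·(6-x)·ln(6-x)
This is a 0·∞ indeterminate form.

Rewrite 0·∞ as a quotient (0/0 or ∞/∞ form), then apply L'Hôpital's rule:
  lim(x→6) 3·(6-x)·ln(6-x) = 0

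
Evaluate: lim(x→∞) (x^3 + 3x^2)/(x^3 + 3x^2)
This is an ∞/∞ indeterminate form.

Apply L'Hôpital's rule: differentiate numerator and denominator separately.
  f(x) = x^3 + 3·x^2   ⇒   f'(x) = 3·x^2 + 6·x
  g(x) = x^3 + 3·x^2   ⇒   g'(x) = 3·x^2 + 6·x
  lim(x→∞) f'(x)/g'(x) = lim(x→∞) (3·x^2 + 6·x)/(3·x^2 + 6·x)
  = 1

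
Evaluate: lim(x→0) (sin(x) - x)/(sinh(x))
This is a 0/0 indeterminate form.

Apply L'Hôpital's rule: differentiate numerator and denominator separately.
  f(x) = -x + sin(x)   ⇒   f'(x) = cos(x) - 1
  g(x) = sinh(x)   ⇒   g'(x) = cosh(x)
  lim(x→0) f'(x)/g'(x) = lim(x→0) (cos(x) - 1)/(cosh(x))
  = 0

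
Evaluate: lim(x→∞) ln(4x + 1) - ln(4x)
This is an ∞-∞ indeterminate form.

Combine fractions or rationalize to convert ∞-∞ to 0/0 form:
  lim(x→∞) ln(4x + 1) - ln(4x) = 0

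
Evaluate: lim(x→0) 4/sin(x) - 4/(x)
This is an ∞-∞ indeterminate form.

Combine fractions or rationalize to convert ∞-∞ to 0/0 form:
  lim(x→0) 4/sin(x) - 4/(x) = 0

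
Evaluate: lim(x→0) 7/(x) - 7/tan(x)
This is an ∞-∞ indeterminate form.

Combine fractions or rationalize to convert ∞-∞ to 0/0 form:
  lim(x→0) 7/(x) - 7/tan(x) = 0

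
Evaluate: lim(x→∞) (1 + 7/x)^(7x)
This is an exponential indeterminate form.

For exponential indeterminate forms, take the natural log:
  Let L = lim(x→∞) (1 + 7/x)^(7x)
  Then ln(L) = lim(x→∞) [exponent × ln(base)]
  Evaluate using L'Hôpital or standard limits, then exponentiate.
  L = e^(49)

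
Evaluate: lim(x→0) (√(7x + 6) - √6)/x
This is a standard limit.

Factor or rationalize the expression:
  lim(x→0) (√(7x + 6) - √6)/x = 7·sqrt(6)/12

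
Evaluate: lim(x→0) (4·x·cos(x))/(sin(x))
This is a 0/0 indeterminate form.

Apply L'Hôpital's rule: differentiate numerator and denominator separately.
  f(x) = 4·x·cos(x)   ⇒   f'(x) = -4·x·sin(x) + 4·cos(x)
  g(x) = sin(x)   ⇒   g'(x) = cos(x)
  lim(x→0) f'(x)/g'(x) = lim(x→0) (-4·x·sin(x) + 4·cos(x))/(cos(x))
  = 4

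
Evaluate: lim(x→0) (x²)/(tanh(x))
This is a 0/0 indeterminate form.

Apply L'Hôpital's rule: differentiate numerator and denominator separately.
  f(x) = x^2   ⇒   f'(x) = 2·x
  g(x) = tanh(x)   ⇒   g'(x) = 1 - tanh(x)^2
  lim(x→0) f'(x)/g'(x) = lim(x→0) (2·x)/(1 - tanh(x)^2)
  = 0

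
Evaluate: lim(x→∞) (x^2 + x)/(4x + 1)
This is an ∞/∞ indeterminate form.

Apply L'Hôpital's rule: differentiate numerator and denominator separately.
  f(x) = x^2 + x   ⇒   f'(x) = 2·x + 1
  g(x) = 4·x + 1   ⇒   g'(x) = 4
  lim(x→∞) f'(x)/g'(x) = lim(x→∞) (2·x + 1)/(4)
  = ∞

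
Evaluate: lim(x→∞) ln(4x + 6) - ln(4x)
This is an ∞-∞ indeterminate form.

Combine fractions or rationalize to convert ∞-∞ to 0/0 form:
  lim(x→∞) ln(4x + 6) - ln(4x) = 0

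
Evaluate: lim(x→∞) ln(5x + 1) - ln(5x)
This is an ∞-∞ indeterminate form.

Combine fractions or rationalize to convert ∞-∞ to 0/0 form:
  lim(x→∞) ln(5x + 1) - ln(5x) = 0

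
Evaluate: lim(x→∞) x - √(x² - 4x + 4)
This is an ∞-∞ indeterminate form.

Combine fractions or rationalize to convert ∞-∞ to 0/0 form:
  lim(x→∞) x - √(x² - 4x + 4) = 2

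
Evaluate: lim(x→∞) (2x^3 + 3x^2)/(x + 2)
This is an ∞/∞ indeterminate form.

Apply L'Hôpital's rule: differentiate numerator and denominator separately.
  f(x) = 2·x^3 + 3·x^2   ⇒   f'(x) = 6·x^2 + 6·x
  g(x) = x + 2   ⇒   g'(x) = 1
  lim(x→∞) f'(x)/g'(x) = lim(x→∞) (6·x^2 + 6·x)/(1)
  = ∞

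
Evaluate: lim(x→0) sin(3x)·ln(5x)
This is a 0·∞ indeterminate form.

Rewrite 0·∞ as a quotient (0/0 or ∞/∞ form), then apply L'Hôpital's rule:
  lim(x→0) sin(3x)·ln(5x) = 0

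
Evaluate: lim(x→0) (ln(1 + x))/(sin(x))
This is a 0/0 indeterminate form.

Apply L'Hôpital's rule: differentiate numerator and denominator separately.
  f(x) = ln(x + 1)   ⇒   f'(x) = 1/(x + 1)
  g(x) = sin(x)   ⇒   g'(x) = cos(x)
  lim(x→0) f'(x)/g'(x) = lim(x→0) (1/(x + 1))/(cos(x))
  = 1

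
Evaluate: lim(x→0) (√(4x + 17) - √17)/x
This is a standard limit.

Factor or rationalize the expression:
  lim(x→0) (√(4x + 17) - √17)/x = 2·sqrt(17)/17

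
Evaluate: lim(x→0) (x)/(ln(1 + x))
This is a 0/0 indeterminate form.

Apply L'Hôpital's rule: differentiate numerator and denominator separately.
  f(x) = x   ⇒   f'(x) = 1
  g(x) = ln(x + 1)   ⇒   g'(x) = 1/(x + 1)
  lim(x→0) f'(x)/g'(x) = lim(x→0) (1)/(1/(x + 1))
  = 1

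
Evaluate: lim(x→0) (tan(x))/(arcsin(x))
This is a 0/0 indeterminate form.

Apply L'Hôpital's rule: differentiate numerator and denominator separately.
  f(x) = tan(x)   ⇒   f'(x) = tan(x)^2 + 1
  g(x) = asin(x)   ⇒   g'(x) = 1/sqrt(1 - x^2)
  lim(x→0) f'(x)/g'(x) = lim(x→0) (tan(x)^2 + 1)/(1/sqrt(1 - x^2))
  = 1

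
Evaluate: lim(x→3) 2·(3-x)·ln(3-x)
This is a 0·∞ indeterminate form.

Rewrite 0·∞ as a quotient (0/0 or ∞/∞ form), then apply L'Hôpital's rule:
  lim(x→3) 2·(3-x)·ln(3-x) = 0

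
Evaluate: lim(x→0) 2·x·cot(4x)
This is a 0·∞ indeterminate form.

Rewrite 0·∞ as a quotient (0/0 or ∞/∞ form), then apply L'Hôpital's rule:
  lim(x→0) 2·x·cot(4x) = 1/2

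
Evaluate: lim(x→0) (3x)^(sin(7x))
This is an exponential indeterminate form.

For exponential indeterminate forms, take the natural log:
  Let L = lim(x→0) (3x)^(sin(7x))
  Then ln(L) = lim(x→0) [exponent × ln(base)]
  Evaluate using L'Hôpital or standard limits, then exponentiate.
  L = 1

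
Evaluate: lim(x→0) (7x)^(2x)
This is an exponential indeterminate form.

For exponential indeterminate forms, take the natural log:
  Let L = lim(x→0) (7x)^(2x)
  Then ln(L) = lim(x→0) [exponent × ln(base)]
  Evaluate using L'Hôpital or standard limits, then exponentiate.
  L = 1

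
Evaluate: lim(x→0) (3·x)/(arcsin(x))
This is a 0/0 indeterminate form.

Apply L'Hôpital's rule: differentiate numerator and denominator separately.
  f(x) = 3·x   ⇒   f'(x) = 3
  g(x) = asin(x)   ⇒   g'(x) = 1/sqrt(1 - x^2)
  lim(x→0) f'(x)/g'(x) = lim(x→0) (3)/(1/sqrt(1 - x^2))
  = 3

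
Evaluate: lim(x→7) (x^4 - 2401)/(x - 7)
This is a standard limit.

Factor or rationalize the expression:
  lim(x→7) (x^4 - 2401)/(x - 7) = 1372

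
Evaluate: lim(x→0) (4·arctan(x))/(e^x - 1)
This is a 0/0 indeterminate form.

Apply L'Hôpital's rule: differentiate numerator and denominator separately.
  f(x) = 4·atan(x)   ⇒   f'(x) = 4/(x^2 + 1)
  g(x) = e^(x) - 1   ⇒   g'(x) = e^(x)
  lim(x→0) f'(x)/g'(x) = lim(x→0) (4/(x^2 + 1))/(e^(x))
  = 4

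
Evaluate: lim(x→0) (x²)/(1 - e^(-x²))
This is a 0/0 indeterminate form.

Apply L'Hôpital's rule: differentiate numerator and denominator separately.
  f(x) = x^2   ⇒   f'(x) = 2·x
  g(x) = 1 - e^(-x^2)   ⇒   g'(x) = 2·x·e^(-x^2)
  lim(x→0) f'(x)/g'(x) = lim(x→0) (2·x)/(2·x·e^(-x^2))
  = 1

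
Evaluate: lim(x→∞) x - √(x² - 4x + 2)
This is an ∞-∞ indeterminate form.

Combine fractions or rationalize to convert ∞-∞ to 0/0 form:
  lim(x→∞) x - √(x² - 4x + 2) = 2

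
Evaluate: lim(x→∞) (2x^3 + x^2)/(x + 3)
This is an ∞/∞ indeterminate form.

Apply L'Hôpital's rule: differentiate numerator and denominator separately.
  f(x) = 2·x^3 + x^2   ⇒   f'(x) = 6·x^2 + 2·x
  g(x) = x + 3   ⇒   g'(x) = 1
  lim(x→∞) f'(x)/g'(x) = lim(x→∞) (6·x^2 + 2·x)/(1)
  = ∞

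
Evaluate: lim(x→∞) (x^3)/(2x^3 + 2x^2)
This is an ∞/∞ indeterminate form.

Apply L'Hôpital's rule: differentiate numerator and denominator separately.
  f(x) = x^3   ⇒   f'(x) = 3·x^2
  g(x) = 2·x^3 + 2·x^2   ⇒   g'(x) = 6·x^2 + 4·x
  lim(x→∞) f'(x)/g'(x) = lim(x→∞) (3·x^2)/(6·x^2 + 4·x)
  = 1/2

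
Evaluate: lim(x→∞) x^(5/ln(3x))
This is an exponential indeterminate form.

For exponential indeterminate forms, take the natural log:
  Let L = lim(x→∞) x^(5/ln(3x))
  Then ln(L) = lim(x→∞) [exponent × ln(base)]
  Evaluate using L'Hôpital or standard limits, then exponentiate.
  L = e^(5)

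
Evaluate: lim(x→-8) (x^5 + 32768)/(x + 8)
This is a standard limit.

Factor or rationalize the expression:
  lim(x→-8) (x^5 + 32768)/(x + 8) = 20480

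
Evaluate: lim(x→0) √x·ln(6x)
This is a 0·∞ indeterminate form.

Rewrite 0·∞ as a quotient (0/0 or ∞/∞ form), then apply L'Hôpital's rule:
  lim(x→0) √x·ln(6x) = 0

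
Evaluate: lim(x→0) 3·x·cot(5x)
This is a 0·∞ indeterminate form.

Rewrite 0·∞ as a quotient (0/0 or ∞/∞ form), then apply L'Hôpital's rule:
  lim(x→0) 3·x·cot(5x) = 3/5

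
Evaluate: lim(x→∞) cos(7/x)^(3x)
This is an exponential indeterminate form.

For exponential indeterminate forms, take the natural log:
  Let L = lim(x→∞) cos(7/x)^(3x)
  Then ln(L) = lim(x→∞) [exponent × ln(base)]
  Evaluate using L'Hôpital or standard limits, then exponentiate.
  L = 1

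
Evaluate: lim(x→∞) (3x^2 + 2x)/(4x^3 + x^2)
This is an ∞/∞ indeterminate form.

Apply L'Hôpital's rule: differentiate numerator and denominator separately.
  f(x) = 3·x^2 + 2·x   ⇒   f'(x) = 6·x + 2
  g(x) = 4·x^3 + x^2   ⇒   g'(x) = 12·x^2 + 2·x
  lim(x→∞) f'(x)/g'(x) = lim(x→∞) (6·x + 2)/(12·x^2 + 2·x)
  = 0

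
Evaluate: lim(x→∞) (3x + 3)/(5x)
This is an ∞/∞ indeterminate form.

Apply L'Hôpital's rule: differentiate numerator and denominator separately.
  f(x) = 3·x + 3   ⇒   f'(x) = 3
  g(x) = 5·x   ⇒   g'(x) = 5
  lim(x→∞) f'(x)/g'(x) = lim(x→∞) (3)/(5)
  = 3/5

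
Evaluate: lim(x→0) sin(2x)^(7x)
This is an exponential indeterminate form.

For exponential indeterminate forms, take the natural log:
  Let L = lim(x→0) sin(2x)^(7x)
  Then ln(L) = lim(x→0) [exponent × ln(base)]
  Evaluate using L'Hôpital or standard limits, then exponentiate.
  L = 1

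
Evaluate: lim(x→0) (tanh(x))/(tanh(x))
This is a 0/0 indeterminate form.

Apply L'Hôpital's rule: differentiate numerator and denominator separately.
  f(x) = tanh(x)   ⇒   f'(x) = 1 - tanh(x)^2
  g(x) = tanh(x)   ⇒   g'(x) = 1 - tanh(x)^2
  lim(x→0) f'(x)/g'(x) = lim(x→0) (1 - tanh(x)^2)/(1 - tanh(x)^2)
  = 1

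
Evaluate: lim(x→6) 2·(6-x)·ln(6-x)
This is a 0·∞ indeterminate form.

Rewrite 0·∞ as a quotient (0/0 or ∞/∞ form), then apply L'Hôpital's rule:
  lim(x→6) 2·(6-x)·ln(6-x) = 0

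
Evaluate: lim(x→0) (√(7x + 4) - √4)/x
This is a standard limit.

Factor or rationalize the expression:
  lim(x→0) (√(7x + 4) - √4)/x = 7/4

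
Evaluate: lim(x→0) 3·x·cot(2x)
This is a 0·∞ indeterminate form.

Rewrite 0·∞ as a quotient (0/0 or ∞/∞ form), then apply L'Hôpital's rule:
  lim(x→0) 3·x·cot(2x) = 3/2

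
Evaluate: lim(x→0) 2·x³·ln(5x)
This is a 0·∞ indeterminate form.

Rewrite 0·∞ as a quotient (0/0 or ∞/∞ form), then apply L'Hôpital's rule:
  lim(x→0) 2·x³·ln(5x) = 0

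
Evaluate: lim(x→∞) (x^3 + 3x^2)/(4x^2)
This is an ∞/∞ indeterminate form.

Apply L'Hôpital's rule: differentiate numerator and denominator separately.
  f(x) = x^3 + 3·x^2   ⇒   f'(x) = 3·x^2 + 6·x
  g(x) = 4·x^2   ⇒   g'(x) = 8·x
  lim(x→∞) f'(x)/g'(x) = lim(x→∞) (3·x^2 + 6·x)/(8·x)
  = ∞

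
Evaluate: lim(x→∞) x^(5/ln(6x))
This is an exponential indeterminate form.

For exponential indeterminate forms, take the natural log:
  Let L = lim(x→∞) x^(5/ln(6x))
  Then ln(L) = lim(x→∞) [exponent × ln(base)]
  Evaluate using L'Hôpital or standard limits, then exponentiate.
  L = e^(5)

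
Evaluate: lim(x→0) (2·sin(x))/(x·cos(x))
This is a 0/0 indeterminate form.

Apply L'Hôpital's rule: differentiate numerator and denominator separately.
  f(x) = 2·sin(x)   ⇒   f'(x) = 2·cos(x)
  g(x) = x·cos(x)   ⇒   g'(x) = -x·sin(x) + cos(x)
  lim(x→0) f'(x)/g'(x) = lim(x→0) (2·cos(x))/(-x·sin(x) + cos(x))
  = 2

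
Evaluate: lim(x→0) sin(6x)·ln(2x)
This is a 0·∞ indeterminate form.

Rewrite 0·∞ as a quotient (0/0 or ∞/∞ form), then apply L'Hôpital's rule:
  lim(x→0) sin(6x)·ln(2x) = 0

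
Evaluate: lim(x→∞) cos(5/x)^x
This is an exponential indeterminate form.

For exponential indeterminate forms, take the natural log:
  Let L = lim(x→∞) cos(5/x)^x
  Then ln(L) = lim(x→∞) [exponent × ln(base)]
  Evaluate using L'Hôpital or standard limits, then exponentiate.
  L = 1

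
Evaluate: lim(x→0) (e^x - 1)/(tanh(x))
This is a 0/0 indeterminate form.

Apply L'Hôpital's rule: differentiate numerator and denominator separately.
  f(x) = e^(x) - 1   ⇒   f'(x) = e^(x)
  g(x) = tanh(x)   ⇒   g'(x) = 1 - tanh(x)^2
  lim(x→0) f'(x)/g'(x) = lim(x→0) (e^(x))/(1 - tanh(x)^2)
  = 1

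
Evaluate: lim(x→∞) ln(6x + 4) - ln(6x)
This is an ∞-∞ indeterminate form.

Combine fractions or rationalize to convert ∞-∞ to 0/0 form:
  lim(x→∞) ln(6x + 4) - ln(6x) = 0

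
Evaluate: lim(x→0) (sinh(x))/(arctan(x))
This is a 0/0 indeterminate form.

Apply L'Hôpital's rule: differentiate numerator and denominator separately.
  f(x) = sinh(x)   ⇒   f'(x) = cosh(x)
  g(x) = atan(x)   ⇒   g'(x) = 1/(x^2 + 1)
  lim(x→0) f'(x)/g'(x) = lim(x→0) (cosh(x))/(1/(x^2 + 1))
  = 1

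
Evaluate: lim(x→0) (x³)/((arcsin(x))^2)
This is a 0/0 indeterminate form.

Apply L'Hôpital's rule: differentiate numerator and denominator separately.
  f(x) = x^3   ⇒   f'(x) = 3·x^2
  g(x) = asin(x)^2   ⇒   g'(x) = 2·asin(x)/sqrt(1 - x^2)
  lim(x→0) f'(x)/g'(x) = lim(x→0) (3·x^2)/(2·asin(x)/sqrt(1 - x^2))
  = 0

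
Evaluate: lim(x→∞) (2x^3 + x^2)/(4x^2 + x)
This is an ∞/∞ indeterminate form.

Apply L'Hôpital's rule: differentiate numerator and denominator separately.
  f(x) = 2·x^3 + x^2   ⇒   f'(x) = 6·x^2 + 2·x
  g(x) = 4·x^2 + x   ⇒   g'(x) = 8·x + 1
  lim(x→∞) f'(x)/g'(x) = lim(x→∞) (6·x^2 + 2·x)/(8·x + 1)
  = ∞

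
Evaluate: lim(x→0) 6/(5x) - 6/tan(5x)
This is an ∞-∞ indeterminate form.

Combine fractions or rationalize to convert ∞-∞ to 0/0 form:
  lim(x→0) 6/(5x) - 6/tan(5x) = 0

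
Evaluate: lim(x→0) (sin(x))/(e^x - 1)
This is a 0/0 indeterminate form.

Apply L'Hôpital's rule: differentiate numerator and denominator separately.
  f(x) = sin(x)   ⇒   f'(x) = cos(x)
  g(x) = e^(x) - 1   ⇒   g'(x) = e^(x)
  lim(x→0) f'(x)/g'(x) = lim(x→0) (cos(x))/(e^(x))
  = 1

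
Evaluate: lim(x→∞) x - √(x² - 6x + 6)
This is an ∞-∞ indeterminate form.

Combine fractions or rationalize to convert ∞-∞ to 0/0 form:
  lim(x→∞) x - √(x² - 6x + 6) = 3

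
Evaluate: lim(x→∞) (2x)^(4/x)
This is an exponential indeterminate form.

For exponential indeterminate forms, take the natural log:
  Let L = lim(x→∞) (2x)^(4/x)
  Then ln(L) = lim(x→∞) [exponent × ln(base)]
  Evaluate using L'Hôpital or standard limits, then exponentiate.
  L = 1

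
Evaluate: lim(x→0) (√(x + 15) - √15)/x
This is a standard limit.

Factor or rationalize the expression:
  lim(x→0) (√(x + 15) - √15)/x = sqrt(15)/30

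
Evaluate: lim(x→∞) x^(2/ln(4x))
This is an exponential indeterminate form.

For exponential indeterminate forms, take the natural log:
  Let L = lim(x→∞) x^(2/ln(4x))
  Then ln(L) = lim(x→∞) [exponent × ln(base)]
  Evaluate using L'Hôpital or standard limits, then exponentiate.
  L = e²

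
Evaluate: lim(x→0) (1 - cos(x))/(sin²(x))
This is a 0/0 indeterminate form.

Apply L'Hôpital's rule: differentiate numerator and denominator separately.
  f(x) = 1 - cos(x)   ⇒   f'(x) = sin(x)
  g(x) = sin(x)^2   ⇒   g'(x) = 2·sin(x)·cos(x)
  lim(x→0) f'(x)/g'(x) = lim(x→0) (sin(x))/(2·sin(x)·cos(x))
  = 1/2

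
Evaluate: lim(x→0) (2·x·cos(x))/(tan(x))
This is a 0/0 indeterminate form.

Apply L'Hôpital's rule: differentiate numerator and denominator separately.
  f(x) = 2·x·cos(x)   ⇒   f'(x) = -2·x·sin(x) + 2·cos(x)
  g(x) = tan(x)   ⇒   g'(x) = tan(x)^2 + 1
  lim(x→0) f'(x)/g'(x) = lim(x→0) (-2·x·sin(x) + 2·cos(x))/(tan(x)^2 + 1)
  = 2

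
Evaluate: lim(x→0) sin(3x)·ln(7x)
This is a 0·∞ indeterminate form.

Rewrite 0·∞ as a quotient (0/0 or ∞/∞ form), then apply L'Hôpital's rule:
  lim(x→0) sin(3x)·ln(7x) = 0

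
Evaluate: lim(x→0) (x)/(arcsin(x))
This is a 0/0 indeterminate form.

Apply L'Hôpital's rule: differentiate numerator and denominator separately.
  f(x) = x   ⇒   f'(x) = 1
  g(x) = asin(x)   ⇒   g'(x) = 1/sqrt(1 - x^2)
  lim(x→0) f'(x)/g'(x) = lim(x→0) (1)/(1/sqrt(1 - x^2))
  = 1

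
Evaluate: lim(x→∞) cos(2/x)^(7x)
This is an exponential indeterminate form.

For exponential indeterminate forms, take the natural log:
  Let L = lim(x→∞) cos(2/x)^(7x)
  Then ln(L) = lim(x→∞) [exponent × ln(base)]
  Evaluate using L'Hôpital or standard limits, then exponentiate.
  L = 1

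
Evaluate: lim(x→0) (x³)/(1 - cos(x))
This is a 0/0 indeterminate form.

Apply L'Hôpital's rule: differentiate numerator and denominator separately.
  f(x) = x^3   ⇒   f'(x) = 3·x^2
  g(x) = 1 - cos(x)   ⇒   g'(x) = sin(x)
  lim(x→0) f'(x)/g'(x) = lim(x→0) (3·x^2)/(sin(x))
  = 0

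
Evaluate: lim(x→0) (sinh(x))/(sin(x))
This is a 0/0 indeterminate form.

Apply L'Hôpital's rule: differentiate numerator and denominator separately.
  f(x) = sinh(x)   ⇒   f'(x) = cosh(x)
  g(x) = sin(x)   ⇒   g'(x) = cos(x)
  lim(x→0) f'(x)/g'(x) = lim(x→0) (cosh(x))/(cos(x))
  = 1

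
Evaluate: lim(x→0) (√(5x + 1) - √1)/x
This is a standard limit.

Factor or rationalize the expression:
  lim(x→0) (√(5x + 1) - √1)/x = 5/2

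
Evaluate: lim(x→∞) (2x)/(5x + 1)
This is an ∞/∞ indeterminate form.

Apply L'Hôpital's rule: differentiate numerator and denominator separately.
  f(x) = 2·x   ⇒   f'(x) = 2
  g(x) = 5·x + 1   ⇒   g'(x) = 5
  lim(x→∞) f'(x)/g'(x) = lim(x→∞) (2)/(5)
  = 2/5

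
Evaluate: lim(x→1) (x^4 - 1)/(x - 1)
This is a standard limit.

Factor or rationalize the expression:
  lim(x→1) (x^4 - 1)/(x - 1) = 4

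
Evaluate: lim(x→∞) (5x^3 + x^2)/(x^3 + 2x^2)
This is an ∞/∞ indeterminate form.

Apply L'Hôpital's rule: differentiate numerator and denominator separately.
  f(x) = 5·x^3 + x^2   ⇒   f'(x) = 15·x^2 + 2·x
  g(x) = x^3 + 2·x^2   ⇒   g'(x) = 3·x^2 + 4·x
  lim(x→∞) f'(x)/g'(x) = lim(x→∞) (15·x^2 + 2·x)/(3·x^2 + 4·x)
  = 5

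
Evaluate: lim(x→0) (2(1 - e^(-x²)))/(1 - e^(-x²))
This is a 0/0 indeterminate form.

Apply L'Hôpital's rule: differentiate numerator and denominator separately.
  f(x) = 2 - 2·e^(-x^2)   ⇒   f'(x) = 4·x·e^(-x^2)
  g(x) = 1 - e^(-x^2)   ⇒   g'(x) = 2·x·e^(-x^2)
  lim(x→0) f'(x)/g'(x) = lim(x→0) (4·x·e^(-x^2))/(2·x·e^(-x^2))
  = 2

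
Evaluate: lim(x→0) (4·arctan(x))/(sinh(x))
This is a 0/0 indeterminate form.

Apply L'Hôpital's rule: differentiate numerator and denominator separately.
  f(x) = 4·atan(x)   ⇒   f'(x) = 4/(x^2 + 1)
  g(x) = sinh(x)   ⇒   g'(x) = cosh(x)
  lim(x→0) f'(x)/g'(x) = lim(x→0) (4/(x^2 + 1))/(cosh(x))
  = 4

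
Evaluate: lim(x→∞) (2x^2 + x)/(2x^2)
This is an ∞/∞ indeterminate form.

Apply L'Hôpital's rule: differentiate numerator and denominator separately.
  f(x) = 2·x^2 + x   ⇒   f'(x) = 4·x + 1
  g(x) = 2·x^2   ⇒   g'(x) = 4·x
  lim(x→∞) f'(x)/g'(x) = lim(x→∞) (4·x + 1)/(4·x)
  = 1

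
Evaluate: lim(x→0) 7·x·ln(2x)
This is a 0·∞ indeterminate form.

Rewrite 0·∞ as a quotient (0/0 or ∞/∞ form), then apply L'Hôpital's rule:
  lim(x→0) 7·x·ln(2x) = 0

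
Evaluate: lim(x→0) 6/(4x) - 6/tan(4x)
This is an ∞-∞ indeterminate form.

Combine fractions or rationalize to convert ∞-∞ to 0/0 form:
  lim(x→0) 6/(4x) - 6/tan(4x) = 0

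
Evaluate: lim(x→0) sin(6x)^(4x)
This is an exponential indeterminate form.

For exponential indeterminate forms, take the natural log:
  Let L = lim(x→0) sin(6x)^(4x)
  Then ln(L) = lim(x→0) [exponent × ln(base)]
  Evaluate using L'Hôpital or standard limits, then exponentiate.
  L = 1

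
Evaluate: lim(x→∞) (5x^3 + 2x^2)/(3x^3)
This is an ∞/∞ indeterminate form.

Apply L'Hôpital's rule: differentiate numerator and denominator separately.
  f(x) = 5·x^3 + 2·x^2   ⇒   f'(x) = 15·x^2 + 4·x
  g(x) = 3·x^3   ⇒   g'(x) = 9·x^2
  lim(x→∞) f'(x)/g'(x) = lim(x→∞) (15·x^2 + 4·x)/(9·x^2)
  = 5/3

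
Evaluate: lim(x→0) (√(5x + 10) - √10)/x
This is a standard limit.

Factor or rationalize the expression:
  lim(x→0) (√(5x + 10) - √10)/x = sqrt(10)/4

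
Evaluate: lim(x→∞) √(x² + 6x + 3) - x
This is an ∞-∞ indeterminate form.

Combine fractions or rationalize to convert ∞-∞ to 0/0 form:
  lim(x→∞) √(x² + 6x + 3) - x = 3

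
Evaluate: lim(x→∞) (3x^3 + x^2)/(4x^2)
This is an ∞/∞ indeterminate form.

Apply L'Hôpital's rule: differentiate numerator and denominator separately.
  f(x) = 3·x^3 + x^2   ⇒   f'(x) = 9·x^2 + 2·x
  g(x) = 4·x^2   ⇒   g'(x) = 8·x
  lim(x→∞) f'(x)/g'(x) = lim(x→∞) (9·x^2 + 2·x)/(8·x)
  = ∞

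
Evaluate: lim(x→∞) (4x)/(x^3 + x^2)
This is an ∞/∞ indeterminate form.

Apply L'Hôpital's rule: differentiate numerator and denominator separately.
  f(x) = 4·x   ⇒   f'(x) = 4
  g(x) = x^3 + x^2   ⇒   g'(x) = 3·x^2 + 2·x
  lim(x→∞) f'(x)/g'(x) = lim(x→∞) (4)/(3·x^2 + 2·x)
  = 0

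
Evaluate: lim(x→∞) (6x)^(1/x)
This is an exponential indeterminate form.

For exponential indeterminate forms, take the natural log:
  Let L = lim(x→∞) (6x)^(1/x)
  Then ln(L) = lim(x→∞) [exponent × ln(base)]
  Evaluate using L'Hôpital or standard limits, then exponentiate.
  L = 1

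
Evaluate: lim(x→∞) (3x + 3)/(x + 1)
This is an ∞/∞ indeterminate form.

Apply L'Hôpital's rule: differentiate numerator and denominator separately.
  f(x) = 3·x + 3   ⇒   f'(x) = 3
  g(x) = x + 1   ⇒   g'(x) = 1
  lim(x→∞) f'(x)/g'(x) = lim(x→∞) (3)/(1)
  = 3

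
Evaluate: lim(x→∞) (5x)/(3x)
This is an ∞/∞ indeterminate form.

Apply L'Hôpital's rule: differentiate numerator and denominator separately.
  f(x) = 5·x   ⇒   f'(x) = 5
  g(x) = 3·x   ⇒   g'(x) = 3
  lim(x→∞) f'(x)/g'(x) = lim(x→∞) (5)/(3)
  = 5/3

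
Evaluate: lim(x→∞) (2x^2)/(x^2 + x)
This is an ∞/∞ indeterminate form.

Apply L'Hôpital's rule: differentiate numerator and denominator separately.
  f(x) = 2·x^2   ⇒   f'(x) = 4·x
  g(x) = x^2 + x   ⇒   g'(x) = 2·x + 1
  lim(x→∞) f'(x)/g'(x) = lim(x→∞) (4·x)/(2·x + 1)
  = 2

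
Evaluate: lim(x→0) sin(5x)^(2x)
This is an exponential indeterminate form.

For exponential indeterminate forms, take the natural log:
  Let L = lim(x→0) sin(5x)^(2x)
  Then ln(L) = lim(x→0) [exponent × ln(base)]
  Evaluate using L'Hôpital or standard limits, then exponentiate.
  L = 1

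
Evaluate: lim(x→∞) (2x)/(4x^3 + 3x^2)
This is an ∞/∞ indeterminate form.

Apply L'Hôpital's rule: differentiate numerator and denominator separately.
  f(x) = 2·x   ⇒   f'(x) = 2
  g(x) = 4·x^3 + 3·x^2   ⇒   g'(x) = 12·x^2 + 6·x
  lim(x→∞) f'(x)/g'(x) = lim(x→∞) (2)/(12·x^2 + 6·x)
  = 0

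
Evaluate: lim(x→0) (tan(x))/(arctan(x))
This is a 0/0 indeterminate form.

Apply L'Hôpital's rule: differentiate numerator and denominator separately.
  f(x) = tan(x)   ⇒   f'(x) = tan(x)^2 + 1
  g(x) = atan(x)   ⇒   g'(x) = 1/(x^2 + 1)
  lim(x→0) f'(x)/g'(x) = lim(x→0) (tan(x)^2 + 1)/(1/(x^2 + 1))
  = 1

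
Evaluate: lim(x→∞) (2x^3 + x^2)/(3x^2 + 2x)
This is an ∞/∞ indeterminate form.

Apply L'Hôpital's rule: differentiate numerator and denominator separately.
  f(x) = 2·x^3 + x^2   ⇒   f'(x) = 6·x^2 + 2·x
  g(x) = 3·x^2 + 2·x   ⇒   g'(x) = 6·x + 2
  lim(x→∞) f'(x)/g'(x) = lim(x→∞) (6·x^2 + 2·x)/(6·x + 2)
  = ∞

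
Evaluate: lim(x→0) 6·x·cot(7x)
This is a 0·∞ indeterminate form.

Rewrite 0·∞ as a quotient (0/0 or ∞/∞ form), then apply L'Hôpital's rule:
  lim(x→0) 6·x·cot(7x) = 6/7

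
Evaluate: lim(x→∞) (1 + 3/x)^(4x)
This is an exponential indeterminate form.

For exponential indeterminate forms, take the natural log:
  Let L = lim(x→∞) (1 + 3/x)^(4x)
  Then ln(L) = lim(x→∞) [exponent × ln(base)]
  Evaluate using L'Hôpital or standard limits, then exponentiate.
  L = e^(12)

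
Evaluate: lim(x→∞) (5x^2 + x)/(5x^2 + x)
This is an ∞/∞ indeterminate form.

Apply L'Hôpital's rule: differentiate numerator and denominator separately.
  f(x) = 5·x^2 + x   ⇒   f'(x) = 10·x + 1
  g(x) = 5·x^2 + x   ⇒   g'(x) = 10·x + 1
  lim(x→∞) f'(x)/g'(x) = lim(x→∞) (10·x + 1)/(10·x + 1)
  = 1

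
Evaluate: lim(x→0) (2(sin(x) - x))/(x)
This is a 0/0 indeterminate form.

Apply L'Hôpital's rule: differentiate numerator and denominator separately.
  f(x) = -2·x + 2·sin(x)   ⇒   f'(x) = 2·cos(x) - 2
  g(x) = x   ⇒   g'(x) = 1
  lim(x→0) f'(x)/g'(x) = lim(x→0) (2·cos(x) - 2)/(1)
  = 0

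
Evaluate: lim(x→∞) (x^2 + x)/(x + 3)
This is an ∞/∞ indeterminate form.

Apply L'Hôpital's rule: differentiate numerator and denominator separately.
  f(x) = x^2 + x   ⇒   f'(x) = 2·x + 1
  g(x) = x + 3   ⇒   g'(x) = 1
  lim(x→∞) f'(x)/g'(x) = lim(x→∞) (2·x + 1)/(1)
  = ∞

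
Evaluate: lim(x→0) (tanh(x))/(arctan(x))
This is a 0/0 indeterminate form.

Apply L'Hôpital's rule: differentiate numerator and denominator separately.
  f(x) = tanh(x)   ⇒   f'(x) = 1 - tanh(x)^2
  g(x) = atan(x)   ⇒   g'(x) = 1/(x^2 + 1)
  lim(x→0) f'(x)/g'(x) = lim(x→0) (1 - tanh(x)^2)/(1/(x^2 + 1))
  = 1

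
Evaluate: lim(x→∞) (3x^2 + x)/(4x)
This is an ∞/∞ indeterminate form.

Apply L'Hôpital's rule: differentiate numerator and denominator separately.
  f(x) = 3·x^2 + x   ⇒   f'(x) = 6·x + 1
  g(x) = 4·x   ⇒   g'(x) = 4
  lim(x→∞) f'(x)/g'(x) = lim(x→∞) (6·x + 1)/(4)
  = ∞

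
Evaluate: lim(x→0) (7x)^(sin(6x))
This is an exponential indeterminate form.

For exponential indeterminate forms, take the natural log:
  Let L = lim(x→0) (7x)^(sin(6x))
  Then ln(L) = lim(x→0) [exponent × ln(base)]
  Evaluate using L'Hôpital or standard limits, then exponentiate.
  L = 1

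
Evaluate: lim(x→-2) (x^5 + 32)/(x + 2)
This is a standard limit.

Factor or rationalize the expression:
  lim(x→-2) (x^5 + 32)/(x + 2) = 80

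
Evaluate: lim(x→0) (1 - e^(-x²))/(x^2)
This is a 0/0 indeterminate form.

Apply L'Hôpital's rule: differentiate numerator and denominator separately.
  f(x) = 1 - e^(-x^2)   ⇒   f'(x) = 2·x·e^(-x^2)
  g(x) = x^2   ⇒   g'(x) = 2·x
  lim(x→0) f'(x)/g'(x) = lim(x→0) (2·x·e^(-x^2))/(2·x)
  = 1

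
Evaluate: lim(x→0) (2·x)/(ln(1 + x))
This is a 0/0 indeterminate form.

Apply L'Hôpital's rule: differentiate numerator and denominator separately.
  f(x) = 2·x   ⇒   f'(x) = 2
  g(x) = ln(x + 1)   ⇒   g'(x) = 1/(x + 1)
  lim(x→0) f'(x)/g'(x) = lim(x→0) (2)/(1/(x + 1))
  = 2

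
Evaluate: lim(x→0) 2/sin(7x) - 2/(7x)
This is an ∞-∞ indeterminate form.

Combine fractions or rationalize to convert ∞-∞ to 0/0 form:
  lim(x→0) 2/sin(7x) - 2/(7x) = 0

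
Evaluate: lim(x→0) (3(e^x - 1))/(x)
This is a 0/0 indeterminate form.

Apply L'Hôpital's rule: differentiate numerator and denominator separately.
  f(x) = 3·e^(x) - 3   ⇒   f'(x) = 3·e^(x)
  g(x) = x   ⇒   g'(x) = 1
  lim(x→0) f'(x)/g'(x) = lim(x→0) (3·e^(x))/(1)
  = 3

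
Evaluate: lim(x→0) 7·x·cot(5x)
This is a 0·∞ indeterminate form.

Rewrite 0·∞ as a quotient (0/0 or ∞/∞ form), then apply L'Hôpital's rule:
  lim(x→0) 7·x·cot(5x) = 7/5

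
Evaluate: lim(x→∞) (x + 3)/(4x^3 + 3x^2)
This is an ∞/∞ indeterminate form.

Apply L'Hôpital's rule: differentiate numerator and denominator separately.
  f(x) = x + 3   ⇒   f'(x) = 1
  g(x) = 4·x^3 + 3·x^2   ⇒   g'(x) = 12·x^2 + 6·x
  lim(x→∞) f'(x)/g'(x) = lim(x→∞) (1)/(12·x^2 + 6·x)
  = 0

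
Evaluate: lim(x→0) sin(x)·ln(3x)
This is a 0·∞ indeterminate form.

Rewrite 0·∞ as a quotient (0/0 or ∞/∞ form), then apply L'Hôpital's rule:
  lim(x→0) sin(x)·ln(3x) = 0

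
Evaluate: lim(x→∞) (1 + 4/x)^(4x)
This is an exponential indeterminate form.

For exponential indeterminate forms, take the natural log:
  Let L = lim(x→∞) (1 + 4/x)^(4x)
  Then ln(L) = lim(x→∞) [exponent × ln(base)]
  Evaluate using L'Hôpital or standard limits, then exponentiate.
  L = e^(16)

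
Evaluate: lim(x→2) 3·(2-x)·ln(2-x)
This is a 0·∞ indeterminate form.

Rewrite 0·∞ as a quotient (0/0 or ∞/∞ form), then apply L'Hôpital's rule:
  lim(x→2) 3·(2-x)·ln(2-x) = 0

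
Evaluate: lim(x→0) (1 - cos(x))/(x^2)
This is a 0/0 indeterminate form.

Apply L'Hôpital's rule: differentiate numerator and denominator separately.
  f(x) = 1 - cos(x)   ⇒   f'(x) = sin(x)
  g(x) = x^2   ⇒   g'(x) = 2·x
  lim(x→0) f'(x)/g'(x) = lim(x→0) (sin(x))/(2·x)
  = 1/2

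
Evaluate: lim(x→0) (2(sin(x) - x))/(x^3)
This is a 0/0 indeterminate form.

Apply L'Hôpital's rule: differentiate numerator and denominator separately.
  f(x) = -2·x + 2·sin(x)   ⇒   f'(x) = 2·cos(x) - 2
  g(x) = x^3   ⇒   g'(x) = 3·x^2
  lim(x→0) f'(x)/g'(x) = lim(x→0) (2·cos(x) - 2)/(3·x^2)
  = -1/3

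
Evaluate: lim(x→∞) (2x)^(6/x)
This is an exponential indeterminate form.

For exponential indeterminate forms, take the natural log:
  Let L = lim(x→∞) (2x)^(6/x)
  Then ln(L) = lim(x→∞) [exponent × ln(base)]
  Evaluate using L'Hôpital or standard limits, then exponentiate.
  L = 1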